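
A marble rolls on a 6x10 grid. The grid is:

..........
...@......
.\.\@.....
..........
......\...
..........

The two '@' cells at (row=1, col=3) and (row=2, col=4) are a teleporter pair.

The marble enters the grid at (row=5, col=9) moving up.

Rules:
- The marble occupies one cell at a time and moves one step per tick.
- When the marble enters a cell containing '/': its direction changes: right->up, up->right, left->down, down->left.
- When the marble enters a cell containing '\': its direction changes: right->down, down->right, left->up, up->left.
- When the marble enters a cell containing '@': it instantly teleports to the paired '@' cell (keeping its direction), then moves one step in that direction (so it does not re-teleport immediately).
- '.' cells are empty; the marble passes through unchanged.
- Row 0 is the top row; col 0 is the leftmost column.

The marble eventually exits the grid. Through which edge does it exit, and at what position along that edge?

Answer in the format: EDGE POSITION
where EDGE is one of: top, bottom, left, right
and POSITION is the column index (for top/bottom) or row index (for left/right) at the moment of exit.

Step 1: enter (5,9), '.' pass, move up to (4,9)
Step 2: enter (4,9), '.' pass, move up to (3,9)
Step 3: enter (3,9), '.' pass, move up to (2,9)
Step 4: enter (2,9), '.' pass, move up to (1,9)
Step 5: enter (1,9), '.' pass, move up to (0,9)
Step 6: enter (0,9), '.' pass, move up to (-1,9)
Step 7: at (-1,9) — EXIT via top edge, pos 9

Answer: top 9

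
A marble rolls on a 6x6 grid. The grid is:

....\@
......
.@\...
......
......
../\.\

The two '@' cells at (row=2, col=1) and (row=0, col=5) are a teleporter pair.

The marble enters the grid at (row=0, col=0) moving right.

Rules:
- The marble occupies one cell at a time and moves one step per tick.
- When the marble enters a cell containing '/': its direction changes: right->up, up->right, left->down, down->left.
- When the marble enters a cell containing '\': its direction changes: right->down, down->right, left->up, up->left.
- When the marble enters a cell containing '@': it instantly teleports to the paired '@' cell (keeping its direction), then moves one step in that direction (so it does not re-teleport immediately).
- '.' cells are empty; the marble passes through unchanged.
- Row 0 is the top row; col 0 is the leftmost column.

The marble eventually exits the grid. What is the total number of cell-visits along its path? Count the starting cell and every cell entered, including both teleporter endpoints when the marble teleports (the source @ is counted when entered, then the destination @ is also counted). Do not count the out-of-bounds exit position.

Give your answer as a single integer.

Answer: 10

Derivation:
Step 1: enter (0,0), '.' pass, move right to (0,1)
Step 2: enter (0,1), '.' pass, move right to (0,2)
Step 3: enter (0,2), '.' pass, move right to (0,3)
Step 4: enter (0,3), '.' pass, move right to (0,4)
Step 5: enter (0,4), '\' deflects right->down, move down to (1,4)
Step 6: enter (1,4), '.' pass, move down to (2,4)
Step 7: enter (2,4), '.' pass, move down to (3,4)
Step 8: enter (3,4), '.' pass, move down to (4,4)
Step 9: enter (4,4), '.' pass, move down to (5,4)
Step 10: enter (5,4), '.' pass, move down to (6,4)
Step 11: at (6,4) — EXIT via bottom edge, pos 4
Path length (cell visits): 10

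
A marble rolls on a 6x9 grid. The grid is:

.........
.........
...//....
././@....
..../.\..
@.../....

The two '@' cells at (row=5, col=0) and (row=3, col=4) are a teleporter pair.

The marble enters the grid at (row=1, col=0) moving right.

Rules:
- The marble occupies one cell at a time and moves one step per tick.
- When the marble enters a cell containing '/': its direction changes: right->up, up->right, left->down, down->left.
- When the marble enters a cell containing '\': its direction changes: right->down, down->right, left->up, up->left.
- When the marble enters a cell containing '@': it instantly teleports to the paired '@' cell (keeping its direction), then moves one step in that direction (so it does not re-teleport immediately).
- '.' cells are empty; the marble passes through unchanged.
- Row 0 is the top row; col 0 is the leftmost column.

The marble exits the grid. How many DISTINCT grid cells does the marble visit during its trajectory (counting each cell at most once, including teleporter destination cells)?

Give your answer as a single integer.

Step 1: enter (1,0), '.' pass, move right to (1,1)
Step 2: enter (1,1), '.' pass, move right to (1,2)
Step 3: enter (1,2), '.' pass, move right to (1,3)
Step 4: enter (1,3), '.' pass, move right to (1,4)
Step 5: enter (1,4), '.' pass, move right to (1,5)
Step 6: enter (1,5), '.' pass, move right to (1,6)
Step 7: enter (1,6), '.' pass, move right to (1,7)
Step 8: enter (1,7), '.' pass, move right to (1,8)
Step 9: enter (1,8), '.' pass, move right to (1,9)
Step 10: at (1,9) — EXIT via right edge, pos 1
Distinct cells visited: 9 (path length 9)

Answer: 9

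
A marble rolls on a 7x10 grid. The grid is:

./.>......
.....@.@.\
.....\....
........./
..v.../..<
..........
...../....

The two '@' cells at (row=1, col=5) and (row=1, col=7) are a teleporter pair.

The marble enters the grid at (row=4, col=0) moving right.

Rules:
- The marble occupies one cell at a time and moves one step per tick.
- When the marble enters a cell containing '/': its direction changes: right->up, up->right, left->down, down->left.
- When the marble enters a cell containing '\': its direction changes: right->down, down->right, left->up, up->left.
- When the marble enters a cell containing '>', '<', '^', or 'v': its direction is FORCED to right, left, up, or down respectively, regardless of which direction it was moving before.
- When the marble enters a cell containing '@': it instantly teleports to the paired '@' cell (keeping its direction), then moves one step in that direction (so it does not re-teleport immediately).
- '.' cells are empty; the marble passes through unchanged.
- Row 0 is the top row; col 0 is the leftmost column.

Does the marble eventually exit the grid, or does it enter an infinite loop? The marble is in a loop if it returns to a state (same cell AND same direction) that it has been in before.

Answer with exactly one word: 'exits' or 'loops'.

Step 1: enter (4,0), '.' pass, move right to (4,1)
Step 2: enter (4,1), '.' pass, move right to (4,2)
Step 3: enter (4,2), 'v' forces right->down, move down to (5,2)
Step 4: enter (5,2), '.' pass, move down to (6,2)
Step 5: enter (6,2), '.' pass, move down to (7,2)
Step 6: at (7,2) — EXIT via bottom edge, pos 2

Answer: exits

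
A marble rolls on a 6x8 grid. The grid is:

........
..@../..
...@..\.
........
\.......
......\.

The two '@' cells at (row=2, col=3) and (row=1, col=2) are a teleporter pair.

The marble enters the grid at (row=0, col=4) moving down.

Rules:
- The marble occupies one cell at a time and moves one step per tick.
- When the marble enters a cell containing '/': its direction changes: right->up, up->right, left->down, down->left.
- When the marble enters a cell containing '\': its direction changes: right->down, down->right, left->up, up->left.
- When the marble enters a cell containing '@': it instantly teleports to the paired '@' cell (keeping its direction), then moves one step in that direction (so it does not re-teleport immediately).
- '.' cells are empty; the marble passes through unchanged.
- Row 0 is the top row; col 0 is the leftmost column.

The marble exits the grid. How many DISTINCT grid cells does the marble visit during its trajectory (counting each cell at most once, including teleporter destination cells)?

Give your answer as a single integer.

Step 1: enter (0,4), '.' pass, move down to (1,4)
Step 2: enter (1,4), '.' pass, move down to (2,4)
Step 3: enter (2,4), '.' pass, move down to (3,4)
Step 4: enter (3,4), '.' pass, move down to (4,4)
Step 5: enter (4,4), '.' pass, move down to (5,4)
Step 6: enter (5,4), '.' pass, move down to (6,4)
Step 7: at (6,4) — EXIT via bottom edge, pos 4
Distinct cells visited: 6 (path length 6)

Answer: 6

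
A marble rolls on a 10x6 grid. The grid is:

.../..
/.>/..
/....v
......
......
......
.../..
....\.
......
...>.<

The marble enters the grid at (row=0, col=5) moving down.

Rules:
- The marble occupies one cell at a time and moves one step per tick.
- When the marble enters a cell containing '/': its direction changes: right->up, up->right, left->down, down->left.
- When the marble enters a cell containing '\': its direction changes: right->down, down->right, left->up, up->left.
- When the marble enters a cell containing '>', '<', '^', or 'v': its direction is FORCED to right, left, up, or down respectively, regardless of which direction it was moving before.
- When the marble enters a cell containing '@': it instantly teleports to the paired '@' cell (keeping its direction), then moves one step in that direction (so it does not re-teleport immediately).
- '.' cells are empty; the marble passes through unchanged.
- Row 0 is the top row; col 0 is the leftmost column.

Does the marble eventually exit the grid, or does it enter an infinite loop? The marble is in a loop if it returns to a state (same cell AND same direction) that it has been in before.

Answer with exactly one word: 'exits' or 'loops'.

Step 1: enter (0,5), '.' pass, move down to (1,5)
Step 2: enter (1,5), '.' pass, move down to (2,5)
Step 3: enter (2,5), 'v' forces down->down, move down to (3,5)
Step 4: enter (3,5), '.' pass, move down to (4,5)
Step 5: enter (4,5), '.' pass, move down to (5,5)
Step 6: enter (5,5), '.' pass, move down to (6,5)
Step 7: enter (6,5), '.' pass, move down to (7,5)
Step 8: enter (7,5), '.' pass, move down to (8,5)
Step 9: enter (8,5), '.' pass, move down to (9,5)
Step 10: enter (9,5), '<' forces down->left, move left to (9,4)
Step 11: enter (9,4), '.' pass, move left to (9,3)
Step 12: enter (9,3), '>' forces left->right, move right to (9,4)
Step 13: enter (9,4), '.' pass, move right to (9,5)
Step 14: enter (9,5), '<' forces right->left, move left to (9,4)
Step 15: at (9,4) dir=left — LOOP DETECTED (seen before)

Answer: loops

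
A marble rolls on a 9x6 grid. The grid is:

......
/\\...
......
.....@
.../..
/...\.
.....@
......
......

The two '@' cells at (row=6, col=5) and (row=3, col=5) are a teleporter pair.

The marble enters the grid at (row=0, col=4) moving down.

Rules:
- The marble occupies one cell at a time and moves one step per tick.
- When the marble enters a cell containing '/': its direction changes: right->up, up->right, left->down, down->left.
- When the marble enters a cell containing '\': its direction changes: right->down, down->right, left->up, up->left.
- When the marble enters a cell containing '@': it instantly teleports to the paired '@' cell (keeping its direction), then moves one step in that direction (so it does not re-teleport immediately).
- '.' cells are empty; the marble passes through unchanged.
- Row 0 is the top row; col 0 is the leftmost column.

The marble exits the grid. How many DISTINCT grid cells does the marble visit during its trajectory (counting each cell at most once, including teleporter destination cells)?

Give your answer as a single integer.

Step 1: enter (0,4), '.' pass, move down to (1,4)
Step 2: enter (1,4), '.' pass, move down to (2,4)
Step 3: enter (2,4), '.' pass, move down to (3,4)
Step 4: enter (3,4), '.' pass, move down to (4,4)
Step 5: enter (4,4), '.' pass, move down to (5,4)
Step 6: enter (5,4), '\' deflects down->right, move right to (5,5)
Step 7: enter (5,5), '.' pass, move right to (5,6)
Step 8: at (5,6) — EXIT via right edge, pos 5
Distinct cells visited: 7 (path length 7)

Answer: 7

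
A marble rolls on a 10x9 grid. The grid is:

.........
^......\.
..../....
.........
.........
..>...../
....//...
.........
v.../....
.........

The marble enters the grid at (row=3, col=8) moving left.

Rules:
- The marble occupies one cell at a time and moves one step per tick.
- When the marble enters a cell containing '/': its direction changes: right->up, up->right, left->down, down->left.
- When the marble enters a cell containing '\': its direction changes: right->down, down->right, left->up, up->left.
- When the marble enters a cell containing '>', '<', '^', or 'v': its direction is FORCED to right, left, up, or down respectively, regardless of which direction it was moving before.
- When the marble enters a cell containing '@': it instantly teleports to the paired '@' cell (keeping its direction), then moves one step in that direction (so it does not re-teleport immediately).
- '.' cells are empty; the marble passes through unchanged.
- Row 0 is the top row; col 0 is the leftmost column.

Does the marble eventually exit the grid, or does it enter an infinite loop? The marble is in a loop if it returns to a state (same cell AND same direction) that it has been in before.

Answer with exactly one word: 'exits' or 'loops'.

Answer: exits

Derivation:
Step 1: enter (3,8), '.' pass, move left to (3,7)
Step 2: enter (3,7), '.' pass, move left to (3,6)
Step 3: enter (3,6), '.' pass, move left to (3,5)
Step 4: enter (3,5), '.' pass, move left to (3,4)
Step 5: enter (3,4), '.' pass, move left to (3,3)
Step 6: enter (3,3), '.' pass, move left to (3,2)
Step 7: enter (3,2), '.' pass, move left to (3,1)
Step 8: enter (3,1), '.' pass, move left to (3,0)
Step 9: enter (3,0), '.' pass, move left to (3,-1)
Step 10: at (3,-1) — EXIT via left edge, pos 3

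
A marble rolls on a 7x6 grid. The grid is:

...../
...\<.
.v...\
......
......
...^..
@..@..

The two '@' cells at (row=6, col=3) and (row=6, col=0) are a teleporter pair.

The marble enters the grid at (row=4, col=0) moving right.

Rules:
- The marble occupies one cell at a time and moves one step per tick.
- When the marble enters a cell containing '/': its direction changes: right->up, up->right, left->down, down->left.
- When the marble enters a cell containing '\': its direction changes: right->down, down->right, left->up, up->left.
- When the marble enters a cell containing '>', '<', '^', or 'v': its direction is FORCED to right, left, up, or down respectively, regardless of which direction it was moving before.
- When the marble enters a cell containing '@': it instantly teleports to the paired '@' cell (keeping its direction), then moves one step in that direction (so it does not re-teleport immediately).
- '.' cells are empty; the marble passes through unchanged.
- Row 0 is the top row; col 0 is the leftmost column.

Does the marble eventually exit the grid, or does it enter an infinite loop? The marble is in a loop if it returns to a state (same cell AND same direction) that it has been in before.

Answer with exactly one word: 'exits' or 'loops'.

Step 1: enter (4,0), '.' pass, move right to (4,1)
Step 2: enter (4,1), '.' pass, move right to (4,2)
Step 3: enter (4,2), '.' pass, move right to (4,3)
Step 4: enter (4,3), '.' pass, move right to (4,4)
Step 5: enter (4,4), '.' pass, move right to (4,5)
Step 6: enter (4,5), '.' pass, move right to (4,6)
Step 7: at (4,6) — EXIT via right edge, pos 4

Answer: exits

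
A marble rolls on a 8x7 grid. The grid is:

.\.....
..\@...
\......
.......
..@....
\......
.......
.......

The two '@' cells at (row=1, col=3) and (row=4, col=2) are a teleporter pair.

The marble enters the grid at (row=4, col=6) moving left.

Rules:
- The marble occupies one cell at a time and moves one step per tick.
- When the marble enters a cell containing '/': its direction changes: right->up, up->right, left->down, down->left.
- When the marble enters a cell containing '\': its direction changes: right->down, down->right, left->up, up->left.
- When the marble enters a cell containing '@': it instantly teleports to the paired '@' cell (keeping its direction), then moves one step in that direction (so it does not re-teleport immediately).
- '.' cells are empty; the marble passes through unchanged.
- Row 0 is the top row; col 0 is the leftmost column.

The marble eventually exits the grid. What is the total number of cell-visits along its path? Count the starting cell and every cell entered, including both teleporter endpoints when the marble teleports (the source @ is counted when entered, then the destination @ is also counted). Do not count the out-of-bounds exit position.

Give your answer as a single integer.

Answer: 8

Derivation:
Step 1: enter (4,6), '.' pass, move left to (4,5)
Step 2: enter (4,5), '.' pass, move left to (4,4)
Step 3: enter (4,4), '.' pass, move left to (4,3)
Step 4: enter (4,3), '.' pass, move left to (4,2)
Step 5: enter (4,2), '@' teleport (4,2)->(1,3), also enter (1,3), move left to (1,2)
Step 6: enter (1,2), '\' deflects left->up, move up to (0,2)
Step 7: enter (0,2), '.' pass, move up to (-1,2)
Step 8: at (-1,2) — EXIT via top edge, pos 2
Path length (cell visits): 8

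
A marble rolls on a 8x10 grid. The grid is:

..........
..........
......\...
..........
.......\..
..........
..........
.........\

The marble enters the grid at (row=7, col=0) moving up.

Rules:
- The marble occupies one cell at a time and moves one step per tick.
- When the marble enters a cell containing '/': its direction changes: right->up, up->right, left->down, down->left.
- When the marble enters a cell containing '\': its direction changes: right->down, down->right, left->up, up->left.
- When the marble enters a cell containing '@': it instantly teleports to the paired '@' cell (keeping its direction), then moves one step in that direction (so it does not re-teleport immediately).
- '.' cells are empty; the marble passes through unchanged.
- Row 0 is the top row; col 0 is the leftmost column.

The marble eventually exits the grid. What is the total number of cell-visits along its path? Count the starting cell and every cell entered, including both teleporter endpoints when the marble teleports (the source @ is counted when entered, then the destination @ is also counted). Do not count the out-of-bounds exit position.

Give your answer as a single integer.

Step 1: enter (7,0), '.' pass, move up to (6,0)
Step 2: enter (6,0), '.' pass, move up to (5,0)
Step 3: enter (5,0), '.' pass, move up to (4,0)
Step 4: enter (4,0), '.' pass, move up to (3,0)
Step 5: enter (3,0), '.' pass, move up to (2,0)
Step 6: enter (2,0), '.' pass, move up to (1,0)
Step 7: enter (1,0), '.' pass, move up to (0,0)
Step 8: enter (0,0), '.' pass, move up to (-1,0)
Step 9: at (-1,0) — EXIT via top edge, pos 0
Path length (cell visits): 8

Answer: 8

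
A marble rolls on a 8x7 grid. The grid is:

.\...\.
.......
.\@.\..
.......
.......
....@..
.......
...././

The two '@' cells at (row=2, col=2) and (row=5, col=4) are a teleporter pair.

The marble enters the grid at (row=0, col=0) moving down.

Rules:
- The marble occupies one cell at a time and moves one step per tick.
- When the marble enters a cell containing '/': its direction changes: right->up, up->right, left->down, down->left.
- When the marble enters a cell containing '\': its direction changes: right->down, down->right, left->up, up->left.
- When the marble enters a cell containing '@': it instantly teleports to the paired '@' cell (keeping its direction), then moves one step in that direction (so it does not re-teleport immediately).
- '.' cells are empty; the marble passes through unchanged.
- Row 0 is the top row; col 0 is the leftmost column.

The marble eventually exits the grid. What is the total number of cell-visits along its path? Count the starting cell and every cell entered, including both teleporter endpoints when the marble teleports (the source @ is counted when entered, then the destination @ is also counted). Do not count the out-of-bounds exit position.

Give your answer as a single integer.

Answer: 8

Derivation:
Step 1: enter (0,0), '.' pass, move down to (1,0)
Step 2: enter (1,0), '.' pass, move down to (2,0)
Step 3: enter (2,0), '.' pass, move down to (3,0)
Step 4: enter (3,0), '.' pass, move down to (4,0)
Step 5: enter (4,0), '.' pass, move down to (5,0)
Step 6: enter (5,0), '.' pass, move down to (6,0)
Step 7: enter (6,0), '.' pass, move down to (7,0)
Step 8: enter (7,0), '.' pass, move down to (8,0)
Step 9: at (8,0) — EXIT via bottom edge, pos 0
Path length (cell visits): 8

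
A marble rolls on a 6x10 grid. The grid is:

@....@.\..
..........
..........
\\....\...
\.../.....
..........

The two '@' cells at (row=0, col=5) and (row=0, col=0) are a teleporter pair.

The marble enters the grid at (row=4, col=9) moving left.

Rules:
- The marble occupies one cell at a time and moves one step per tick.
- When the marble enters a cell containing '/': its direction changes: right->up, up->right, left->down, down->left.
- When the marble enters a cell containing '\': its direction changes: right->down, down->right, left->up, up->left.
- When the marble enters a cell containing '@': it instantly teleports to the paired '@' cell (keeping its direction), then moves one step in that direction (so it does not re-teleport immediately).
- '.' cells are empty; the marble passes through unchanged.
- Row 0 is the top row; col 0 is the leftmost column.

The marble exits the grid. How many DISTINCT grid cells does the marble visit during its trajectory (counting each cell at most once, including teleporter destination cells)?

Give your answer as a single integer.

Answer: 7

Derivation:
Step 1: enter (4,9), '.' pass, move left to (4,8)
Step 2: enter (4,8), '.' pass, move left to (4,7)
Step 3: enter (4,7), '.' pass, move left to (4,6)
Step 4: enter (4,6), '.' pass, move left to (4,5)
Step 5: enter (4,5), '.' pass, move left to (4,4)
Step 6: enter (4,4), '/' deflects left->down, move down to (5,4)
Step 7: enter (5,4), '.' pass, move down to (6,4)
Step 8: at (6,4) — EXIT via bottom edge, pos 4
Distinct cells visited: 7 (path length 7)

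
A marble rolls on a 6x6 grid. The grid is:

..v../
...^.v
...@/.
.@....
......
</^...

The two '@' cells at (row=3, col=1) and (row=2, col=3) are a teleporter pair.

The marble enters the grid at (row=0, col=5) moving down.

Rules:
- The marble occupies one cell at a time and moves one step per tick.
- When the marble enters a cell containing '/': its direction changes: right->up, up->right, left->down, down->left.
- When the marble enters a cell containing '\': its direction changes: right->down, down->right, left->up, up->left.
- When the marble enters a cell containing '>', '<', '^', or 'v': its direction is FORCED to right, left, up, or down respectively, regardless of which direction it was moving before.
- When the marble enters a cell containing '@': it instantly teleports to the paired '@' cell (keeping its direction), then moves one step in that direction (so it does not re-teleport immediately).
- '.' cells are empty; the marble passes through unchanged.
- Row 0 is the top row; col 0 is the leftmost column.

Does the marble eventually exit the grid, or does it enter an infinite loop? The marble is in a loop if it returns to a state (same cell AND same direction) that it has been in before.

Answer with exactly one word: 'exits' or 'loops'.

Step 1: enter (0,5), '/' deflects down->left, move left to (0,4)
Step 2: enter (0,4), '.' pass, move left to (0,3)
Step 3: enter (0,3), '.' pass, move left to (0,2)
Step 4: enter (0,2), 'v' forces left->down, move down to (1,2)
Step 5: enter (1,2), '.' pass, move down to (2,2)
Step 6: enter (2,2), '.' pass, move down to (3,2)
Step 7: enter (3,2), '.' pass, move down to (4,2)
Step 8: enter (4,2), '.' pass, move down to (5,2)
Step 9: enter (5,2), '^' forces down->up, move up to (4,2)
Step 10: enter (4,2), '.' pass, move up to (3,2)
Step 11: enter (3,2), '.' pass, move up to (2,2)
Step 12: enter (2,2), '.' pass, move up to (1,2)
Step 13: enter (1,2), '.' pass, move up to (0,2)
Step 14: enter (0,2), 'v' forces up->down, move down to (1,2)
Step 15: at (1,2) dir=down — LOOP DETECTED (seen before)

Answer: loops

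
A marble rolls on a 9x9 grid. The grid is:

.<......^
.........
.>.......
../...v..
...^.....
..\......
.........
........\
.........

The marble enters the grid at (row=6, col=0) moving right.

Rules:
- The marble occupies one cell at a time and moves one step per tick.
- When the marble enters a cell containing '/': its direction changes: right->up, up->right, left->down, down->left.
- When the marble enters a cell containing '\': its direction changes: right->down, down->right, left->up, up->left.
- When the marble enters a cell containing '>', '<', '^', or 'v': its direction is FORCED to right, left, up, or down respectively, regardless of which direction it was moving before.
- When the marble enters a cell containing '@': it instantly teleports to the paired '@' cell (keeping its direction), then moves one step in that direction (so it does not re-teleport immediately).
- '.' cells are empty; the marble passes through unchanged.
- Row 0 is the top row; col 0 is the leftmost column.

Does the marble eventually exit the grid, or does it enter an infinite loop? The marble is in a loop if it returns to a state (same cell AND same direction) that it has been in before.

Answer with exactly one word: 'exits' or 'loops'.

Step 1: enter (6,0), '.' pass, move right to (6,1)
Step 2: enter (6,1), '.' pass, move right to (6,2)
Step 3: enter (6,2), '.' pass, move right to (6,3)
Step 4: enter (6,3), '.' pass, move right to (6,4)
Step 5: enter (6,4), '.' pass, move right to (6,5)
Step 6: enter (6,5), '.' pass, move right to (6,6)
Step 7: enter (6,6), '.' pass, move right to (6,7)
Step 8: enter (6,7), '.' pass, move right to (6,8)
Step 9: enter (6,8), '.' pass, move right to (6,9)
Step 10: at (6,9) — EXIT via right edge, pos 6

Answer: exits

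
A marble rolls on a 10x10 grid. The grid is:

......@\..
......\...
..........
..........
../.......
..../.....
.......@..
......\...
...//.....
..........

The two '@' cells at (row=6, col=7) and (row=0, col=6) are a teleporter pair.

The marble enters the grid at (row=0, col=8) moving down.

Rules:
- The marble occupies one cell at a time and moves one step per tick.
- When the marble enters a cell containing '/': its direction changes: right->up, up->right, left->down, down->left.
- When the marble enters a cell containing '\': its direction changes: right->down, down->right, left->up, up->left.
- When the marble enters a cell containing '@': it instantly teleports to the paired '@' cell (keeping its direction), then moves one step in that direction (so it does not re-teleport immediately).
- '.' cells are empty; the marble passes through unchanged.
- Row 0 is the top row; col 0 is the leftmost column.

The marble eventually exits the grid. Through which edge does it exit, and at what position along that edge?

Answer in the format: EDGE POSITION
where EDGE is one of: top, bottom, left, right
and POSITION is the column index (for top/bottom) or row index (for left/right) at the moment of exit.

Step 1: enter (0,8), '.' pass, move down to (1,8)
Step 2: enter (1,8), '.' pass, move down to (2,8)
Step 3: enter (2,8), '.' pass, move down to (3,8)
Step 4: enter (3,8), '.' pass, move down to (4,8)
Step 5: enter (4,8), '.' pass, move down to (5,8)
Step 6: enter (5,8), '.' pass, move down to (6,8)
Step 7: enter (6,8), '.' pass, move down to (7,8)
Step 8: enter (7,8), '.' pass, move down to (8,8)
Step 9: enter (8,8), '.' pass, move down to (9,8)
Step 10: enter (9,8), '.' pass, move down to (10,8)
Step 11: at (10,8) — EXIT via bottom edge, pos 8

Answer: bottom 8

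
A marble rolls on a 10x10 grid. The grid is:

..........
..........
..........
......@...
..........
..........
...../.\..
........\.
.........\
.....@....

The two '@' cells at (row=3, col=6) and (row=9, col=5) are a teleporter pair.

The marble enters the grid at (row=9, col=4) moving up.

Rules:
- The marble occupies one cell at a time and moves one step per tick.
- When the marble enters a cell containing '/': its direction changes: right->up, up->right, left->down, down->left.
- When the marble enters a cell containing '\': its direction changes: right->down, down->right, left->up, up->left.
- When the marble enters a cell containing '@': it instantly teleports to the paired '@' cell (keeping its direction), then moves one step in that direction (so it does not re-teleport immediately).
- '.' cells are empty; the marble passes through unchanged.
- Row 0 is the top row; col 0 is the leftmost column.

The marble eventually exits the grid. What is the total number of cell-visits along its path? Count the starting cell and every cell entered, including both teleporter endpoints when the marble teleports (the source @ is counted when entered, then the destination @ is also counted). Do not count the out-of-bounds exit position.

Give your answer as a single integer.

Answer: 10

Derivation:
Step 1: enter (9,4), '.' pass, move up to (8,4)
Step 2: enter (8,4), '.' pass, move up to (7,4)
Step 3: enter (7,4), '.' pass, move up to (6,4)
Step 4: enter (6,4), '.' pass, move up to (5,4)
Step 5: enter (5,4), '.' pass, move up to (4,4)
Step 6: enter (4,4), '.' pass, move up to (3,4)
Step 7: enter (3,4), '.' pass, move up to (2,4)
Step 8: enter (2,4), '.' pass, move up to (1,4)
Step 9: enter (1,4), '.' pass, move up to (0,4)
Step 10: enter (0,4), '.' pass, move up to (-1,4)
Step 11: at (-1,4) — EXIT via top edge, pos 4
Path length (cell visits): 10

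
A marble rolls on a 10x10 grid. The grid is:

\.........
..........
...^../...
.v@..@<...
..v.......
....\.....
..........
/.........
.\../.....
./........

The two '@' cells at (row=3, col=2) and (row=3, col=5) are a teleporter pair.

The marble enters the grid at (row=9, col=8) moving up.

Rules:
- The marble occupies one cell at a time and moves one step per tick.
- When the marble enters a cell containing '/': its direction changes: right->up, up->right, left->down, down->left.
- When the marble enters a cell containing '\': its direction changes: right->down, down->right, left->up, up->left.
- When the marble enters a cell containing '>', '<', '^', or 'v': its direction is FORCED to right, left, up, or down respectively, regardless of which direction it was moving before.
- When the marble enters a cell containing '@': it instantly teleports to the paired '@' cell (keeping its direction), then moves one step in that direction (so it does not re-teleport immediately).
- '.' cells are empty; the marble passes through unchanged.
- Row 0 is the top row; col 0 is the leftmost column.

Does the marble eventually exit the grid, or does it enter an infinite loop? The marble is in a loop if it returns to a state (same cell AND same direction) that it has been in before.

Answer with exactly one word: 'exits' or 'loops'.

Answer: exits

Derivation:
Step 1: enter (9,8), '.' pass, move up to (8,8)
Step 2: enter (8,8), '.' pass, move up to (7,8)
Step 3: enter (7,8), '.' pass, move up to (6,8)
Step 4: enter (6,8), '.' pass, move up to (5,8)
Step 5: enter (5,8), '.' pass, move up to (4,8)
Step 6: enter (4,8), '.' pass, move up to (3,8)
Step 7: enter (3,8), '.' pass, move up to (2,8)
Step 8: enter (2,8), '.' pass, move up to (1,8)
Step 9: enter (1,8), '.' pass, move up to (0,8)
Step 10: enter (0,8), '.' pass, move up to (-1,8)
Step 11: at (-1,8) — EXIT via top edge, pos 8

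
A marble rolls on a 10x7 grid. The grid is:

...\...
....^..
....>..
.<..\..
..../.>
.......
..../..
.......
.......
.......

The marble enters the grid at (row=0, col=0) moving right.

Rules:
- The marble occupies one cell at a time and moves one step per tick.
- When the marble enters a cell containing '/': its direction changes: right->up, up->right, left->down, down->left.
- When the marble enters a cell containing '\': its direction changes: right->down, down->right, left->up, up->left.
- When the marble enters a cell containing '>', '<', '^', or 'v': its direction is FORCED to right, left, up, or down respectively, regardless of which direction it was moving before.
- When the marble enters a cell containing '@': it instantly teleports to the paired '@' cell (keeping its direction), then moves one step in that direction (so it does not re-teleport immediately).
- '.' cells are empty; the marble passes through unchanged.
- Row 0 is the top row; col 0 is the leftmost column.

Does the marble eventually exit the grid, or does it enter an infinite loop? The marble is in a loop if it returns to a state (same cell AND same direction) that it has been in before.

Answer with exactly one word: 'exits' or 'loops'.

Step 1: enter (0,0), '.' pass, move right to (0,1)
Step 2: enter (0,1), '.' pass, move right to (0,2)
Step 3: enter (0,2), '.' pass, move right to (0,3)
Step 4: enter (0,3), '\' deflects right->down, move down to (1,3)
Step 5: enter (1,3), '.' pass, move down to (2,3)
Step 6: enter (2,3), '.' pass, move down to (3,3)
Step 7: enter (3,3), '.' pass, move down to (4,3)
Step 8: enter (4,3), '.' pass, move down to (5,3)
Step 9: enter (5,3), '.' pass, move down to (6,3)
Step 10: enter (6,3), '.' pass, move down to (7,3)
Step 11: enter (7,3), '.' pass, move down to (8,3)
Step 12: enter (8,3), '.' pass, move down to (9,3)
Step 13: enter (9,3), '.' pass, move down to (10,3)
Step 14: at (10,3) — EXIT via bottom edge, pos 3

Answer: exits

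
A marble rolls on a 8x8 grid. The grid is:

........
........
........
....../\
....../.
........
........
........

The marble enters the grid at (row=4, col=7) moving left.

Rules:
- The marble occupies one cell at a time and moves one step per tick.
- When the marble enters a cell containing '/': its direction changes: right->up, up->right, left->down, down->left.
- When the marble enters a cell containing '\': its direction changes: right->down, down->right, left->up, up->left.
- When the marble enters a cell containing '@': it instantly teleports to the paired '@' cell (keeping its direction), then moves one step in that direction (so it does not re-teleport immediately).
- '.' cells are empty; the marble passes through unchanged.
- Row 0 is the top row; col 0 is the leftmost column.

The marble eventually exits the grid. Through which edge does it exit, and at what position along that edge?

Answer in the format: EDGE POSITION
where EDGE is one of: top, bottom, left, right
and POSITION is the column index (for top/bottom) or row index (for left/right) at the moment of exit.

Answer: bottom 6

Derivation:
Step 1: enter (4,7), '.' pass, move left to (4,6)
Step 2: enter (4,6), '/' deflects left->down, move down to (5,6)
Step 3: enter (5,6), '.' pass, move down to (6,6)
Step 4: enter (6,6), '.' pass, move down to (7,6)
Step 5: enter (7,6), '.' pass, move down to (8,6)
Step 6: at (8,6) — EXIT via bottom edge, pos 6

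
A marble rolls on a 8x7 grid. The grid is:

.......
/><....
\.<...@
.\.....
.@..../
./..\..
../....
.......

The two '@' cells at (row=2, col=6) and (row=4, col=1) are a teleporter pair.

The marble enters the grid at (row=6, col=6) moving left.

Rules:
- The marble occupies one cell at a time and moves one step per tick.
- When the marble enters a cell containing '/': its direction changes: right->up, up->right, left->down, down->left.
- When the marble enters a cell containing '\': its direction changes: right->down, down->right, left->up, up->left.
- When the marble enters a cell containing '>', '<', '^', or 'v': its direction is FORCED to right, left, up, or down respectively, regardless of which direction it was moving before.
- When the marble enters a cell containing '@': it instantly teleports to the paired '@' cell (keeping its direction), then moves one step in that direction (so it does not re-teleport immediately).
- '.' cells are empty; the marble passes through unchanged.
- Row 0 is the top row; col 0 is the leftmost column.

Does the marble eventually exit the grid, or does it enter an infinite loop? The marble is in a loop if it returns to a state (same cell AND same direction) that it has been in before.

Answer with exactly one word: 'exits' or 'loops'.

Step 1: enter (6,6), '.' pass, move left to (6,5)
Step 2: enter (6,5), '.' pass, move left to (6,4)
Step 3: enter (6,4), '.' pass, move left to (6,3)
Step 4: enter (6,3), '.' pass, move left to (6,2)
Step 5: enter (6,2), '/' deflects left->down, move down to (7,2)
Step 6: enter (7,2), '.' pass, move down to (8,2)
Step 7: at (8,2) — EXIT via bottom edge, pos 2

Answer: exits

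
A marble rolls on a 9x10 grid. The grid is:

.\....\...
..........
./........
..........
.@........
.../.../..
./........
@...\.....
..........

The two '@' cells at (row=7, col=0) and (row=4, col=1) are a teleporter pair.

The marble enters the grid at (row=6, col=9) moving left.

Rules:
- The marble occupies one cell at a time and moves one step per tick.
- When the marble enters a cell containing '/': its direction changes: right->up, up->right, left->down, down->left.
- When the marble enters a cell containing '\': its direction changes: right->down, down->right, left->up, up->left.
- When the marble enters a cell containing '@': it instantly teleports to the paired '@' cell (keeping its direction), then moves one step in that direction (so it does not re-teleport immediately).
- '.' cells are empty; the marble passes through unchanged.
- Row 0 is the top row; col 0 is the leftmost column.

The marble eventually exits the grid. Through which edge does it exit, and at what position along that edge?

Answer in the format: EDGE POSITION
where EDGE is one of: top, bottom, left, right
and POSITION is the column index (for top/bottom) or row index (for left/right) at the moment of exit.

Answer: bottom 1

Derivation:
Step 1: enter (6,9), '.' pass, move left to (6,8)
Step 2: enter (6,8), '.' pass, move left to (6,7)
Step 3: enter (6,7), '.' pass, move left to (6,6)
Step 4: enter (6,6), '.' pass, move left to (6,5)
Step 5: enter (6,5), '.' pass, move left to (6,4)
Step 6: enter (6,4), '.' pass, move left to (6,3)
Step 7: enter (6,3), '.' pass, move left to (6,2)
Step 8: enter (6,2), '.' pass, move left to (6,1)
Step 9: enter (6,1), '/' deflects left->down, move down to (7,1)
Step 10: enter (7,1), '.' pass, move down to (8,1)
Step 11: enter (8,1), '.' pass, move down to (9,1)
Step 12: at (9,1) — EXIT via bottom edge, pos 1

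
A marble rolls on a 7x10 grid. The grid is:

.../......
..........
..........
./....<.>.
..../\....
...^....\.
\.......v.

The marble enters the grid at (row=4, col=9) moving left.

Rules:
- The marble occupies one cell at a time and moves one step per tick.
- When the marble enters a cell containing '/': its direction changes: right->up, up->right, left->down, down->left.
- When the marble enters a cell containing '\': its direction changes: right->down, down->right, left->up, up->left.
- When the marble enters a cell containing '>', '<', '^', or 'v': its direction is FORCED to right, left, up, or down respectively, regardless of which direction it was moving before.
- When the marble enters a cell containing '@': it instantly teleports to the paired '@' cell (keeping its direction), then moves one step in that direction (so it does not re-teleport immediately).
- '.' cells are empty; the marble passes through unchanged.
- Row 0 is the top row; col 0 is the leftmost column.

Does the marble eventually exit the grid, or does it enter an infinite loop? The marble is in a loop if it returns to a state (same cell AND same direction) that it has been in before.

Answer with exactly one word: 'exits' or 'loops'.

Step 1: enter (4,9), '.' pass, move left to (4,8)
Step 2: enter (4,8), '.' pass, move left to (4,7)
Step 3: enter (4,7), '.' pass, move left to (4,6)
Step 4: enter (4,6), '.' pass, move left to (4,5)
Step 5: enter (4,5), '\' deflects left->up, move up to (3,5)
Step 6: enter (3,5), '.' pass, move up to (2,5)
Step 7: enter (2,5), '.' pass, move up to (1,5)
Step 8: enter (1,5), '.' pass, move up to (0,5)
Step 9: enter (0,5), '.' pass, move up to (-1,5)
Step 10: at (-1,5) — EXIT via top edge, pos 5

Answer: exits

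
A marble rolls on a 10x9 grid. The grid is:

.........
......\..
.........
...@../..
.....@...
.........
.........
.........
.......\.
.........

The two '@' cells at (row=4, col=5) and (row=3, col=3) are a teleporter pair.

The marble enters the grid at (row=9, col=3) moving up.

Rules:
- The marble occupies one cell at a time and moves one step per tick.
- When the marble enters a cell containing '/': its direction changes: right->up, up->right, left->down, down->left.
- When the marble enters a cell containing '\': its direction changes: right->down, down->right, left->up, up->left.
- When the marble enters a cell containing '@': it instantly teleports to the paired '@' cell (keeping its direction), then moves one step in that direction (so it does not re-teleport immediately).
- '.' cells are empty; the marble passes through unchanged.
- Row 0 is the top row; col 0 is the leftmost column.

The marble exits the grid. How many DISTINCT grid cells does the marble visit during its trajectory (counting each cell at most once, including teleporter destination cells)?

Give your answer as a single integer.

Step 1: enter (9,3), '.' pass, move up to (8,3)
Step 2: enter (8,3), '.' pass, move up to (7,3)
Step 3: enter (7,3), '.' pass, move up to (6,3)
Step 4: enter (6,3), '.' pass, move up to (5,3)
Step 5: enter (5,3), '.' pass, move up to (4,3)
Step 6: enter (4,3), '.' pass, move up to (3,3)
Step 7: enter (3,3), '@' teleport (3,3)->(4,5), also enter (4,5), move up to (3,5)
Step 8: enter (3,5), '.' pass, move up to (2,5)
Step 9: enter (2,5), '.' pass, move up to (1,5)
Step 10: enter (1,5), '.' pass, move up to (0,5)
Step 11: enter (0,5), '.' pass, move up to (-1,5)
Step 12: at (-1,5) — EXIT via top edge, pos 5
Distinct cells visited: 12 (path length 12)

Answer: 12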